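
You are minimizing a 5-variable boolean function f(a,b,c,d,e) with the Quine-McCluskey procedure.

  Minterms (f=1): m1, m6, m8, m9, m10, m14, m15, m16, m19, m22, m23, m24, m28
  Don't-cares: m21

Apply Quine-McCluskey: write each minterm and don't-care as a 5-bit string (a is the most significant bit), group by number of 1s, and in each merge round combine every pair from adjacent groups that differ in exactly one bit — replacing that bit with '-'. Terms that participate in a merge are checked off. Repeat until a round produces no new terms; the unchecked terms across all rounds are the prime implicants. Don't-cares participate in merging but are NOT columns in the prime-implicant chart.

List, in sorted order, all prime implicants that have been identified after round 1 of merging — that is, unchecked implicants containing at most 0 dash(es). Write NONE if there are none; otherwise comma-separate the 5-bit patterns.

NONE

size-2^0 implicants → 00001(✓)  00110(✓)  01000(✓)  01001(✓)  01010(✓)  01110(✓)  01111(✓)  10000(✓)  10011(✓)  10101(✓)  10110(✓)  10111(✓)  11000(✓)  11100(✓)
size-2^1 implicants → -0110  -1000  0-001  0-110  01-10  010-0  0100-  0111-  1-000  10-11  101-1  1011-  11-00
Unchecked terms (primes): -0110, -1000, 0-001, 0-110, 01-10, 010-0, 0100-, 0111-, 1-000, 10-11, 101-1, 1011-, 11-00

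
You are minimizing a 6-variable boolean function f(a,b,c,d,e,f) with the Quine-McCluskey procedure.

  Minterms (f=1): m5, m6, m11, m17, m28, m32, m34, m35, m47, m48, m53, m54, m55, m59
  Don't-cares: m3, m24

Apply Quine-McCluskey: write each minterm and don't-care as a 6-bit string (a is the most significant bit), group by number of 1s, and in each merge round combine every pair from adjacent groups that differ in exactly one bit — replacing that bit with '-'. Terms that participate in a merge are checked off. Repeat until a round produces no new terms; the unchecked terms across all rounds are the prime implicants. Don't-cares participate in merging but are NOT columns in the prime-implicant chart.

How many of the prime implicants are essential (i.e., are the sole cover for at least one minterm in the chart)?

10

size-2^0 implicants → 000011(✓)  000101  000110  001011(✓)  010001  011000(✓)  011100(✓)  100000(✓)  100010(✓)  100011(✓)  101111  110000(✓)  110101(✓)  110110(✓)  110111(✓)  111011
size-2^1 implicants → -00011  00-011  011-00  1-0000  1000-0  10001-  1101-1  11011-
Unchecked terms (primes): -00011, 00-011, 000101, 000110, 010001, 011-00, 1-0000, 1000-0, 10001-, 101111, 1101-1, 11011-, 111011
Minterm coverage:
  m5 ⊆ 000101 [E]
  m6 ⊆ 000110 [E]
  m11 ⊆ 00-011 [E]
  m17 ⊆ 010001 [E]
  m28 ⊆ 011-00 [E]
  m32 ⊆ 1-0000,1000-0
  m34 ⊆ 1000-0,10001-
  m35 ⊆ -00011,10001-
  m47 ⊆ 101111 [E]
  m48 ⊆ 1-0000 [E]
  m53 ⊆ 1101-1 [E]
  m54 ⊆ 11011- [E]
  m55 ⊆ 1101-1,11011-
  m59 ⊆ 111011 [E]
E = {00-011, 000101, 000110, 010001, 011-00, 1-0000, 101111, 1101-1, 11011-, 111011}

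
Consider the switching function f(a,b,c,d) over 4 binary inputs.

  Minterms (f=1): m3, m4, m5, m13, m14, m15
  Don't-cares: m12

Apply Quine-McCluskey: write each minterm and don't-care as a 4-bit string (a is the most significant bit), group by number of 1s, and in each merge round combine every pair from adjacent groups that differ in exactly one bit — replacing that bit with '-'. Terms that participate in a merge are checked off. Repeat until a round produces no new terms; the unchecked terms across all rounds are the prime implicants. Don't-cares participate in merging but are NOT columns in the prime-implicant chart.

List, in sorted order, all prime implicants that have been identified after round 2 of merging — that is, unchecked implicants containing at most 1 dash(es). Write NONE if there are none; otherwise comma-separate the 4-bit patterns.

[col 0] 0011, 0100*, 0101*, 1100*, 1101*, 1110*, 1111*
[col 1] -100*, -101*, 010-*, 11-0*, 11-1*, 110-*, 111-*
[col 2] -10-, 11--
Prime implicants: -10-, 0011, 11--

0011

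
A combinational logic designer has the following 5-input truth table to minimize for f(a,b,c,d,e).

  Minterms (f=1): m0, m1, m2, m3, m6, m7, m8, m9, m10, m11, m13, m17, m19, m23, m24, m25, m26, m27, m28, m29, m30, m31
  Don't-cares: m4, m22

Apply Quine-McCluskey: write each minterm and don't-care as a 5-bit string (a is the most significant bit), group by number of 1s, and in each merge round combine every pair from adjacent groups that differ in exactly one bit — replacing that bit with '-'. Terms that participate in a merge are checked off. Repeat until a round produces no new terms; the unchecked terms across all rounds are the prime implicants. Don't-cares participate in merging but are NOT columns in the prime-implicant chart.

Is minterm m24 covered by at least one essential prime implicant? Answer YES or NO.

Round 0: 00000✓ 00001✓ 00010✓ 00011✓ 00100✓ 00110✓ 00111✓ 01000✓ 01001✓ 01010✓ 01011✓ 01101✓ 10001✓ 10011✓ 10110✓ 10111✓ 11000✓ 11001✓ 11010✓ 11011✓ 11100✓ 11101✓ 11110✓ 11111✓
Round 1: -0001✓ -0011✓ -0110✓ -0111✓ -1000✓ -1001✓ -1010✓ -1011✓ -1101✓ 0-000✓ 0-001✓ 0-010✓ 0-011✓ 00-00✓ 00-10✓ 00-11✓ 000-0✓ 000-1✓ 0000-✓ 0001-✓ 001-0✓ 0011-✓ 01-01✓ 010-0✓ 010-1✓ 0100-✓ 0101-✓ 1-001✓ 1-011✓ 1-110✓ 1-111✓ 10-11✓ 100-1✓ 1011-✓ 11-00✓ 11-01✓ 11-10✓ 11-11✓ 110-0✓ 110-1✓ 1100-✓ 1101-✓ 111-0✓ 111-1✓ 1110-✓ 1111-✓
Round 2: --001✓ --011✓ -0-11 -00-1✓ -011- -1-01 -10-0✓ -10-1✓ -100-✓ -101-✓ 0-0-0✓ 0-0-1✓ 0-00-✓ 0-01-✓ 00--0 00-1- 000--✓ 010--✓ 1--11 1-0-1✓ 1-11- 11--0✓ 11--1✓ 11-0-✓ 11-1-✓ 110--✓ 111--✓
Round 3: --0-1 -10-- 0-0-- 11---
PIs = {--0-1, -0-11, -011-, -1-01, -10--, 0-0--, 00--0, 00-1-, 1--11, 1-11-, 11---}
Coverage chart:
  m0: 0-0--,00--0
  m1: --0-1,0-0--
  m2: 0-0--,00--0,00-1-
  m3: --0-1,-0-11,0-0--,00-1-
  m6: -011-,00--0,00-1-
  m7: -0-11,-011-,00-1-
  m8: -10--,0-0--
  m9: --0-1,-1-01,-10--,0-0--
  m10: -10--,0-0--
  m11: --0-1,-10--,0-0--
  m13: -1-01 ←essential
  m17: --0-1 ←essential
  m19: --0-1,-0-11,1--11
  m23: -0-11,-011-,1--11,1-11-
  m24: -10--,11---
  m25: --0-1,-1-01,-10--,11---
  m26: -10--,11---
  m27: --0-1,-10--,1--11,11---
  m28: 11--- ←essential
  m29: -1-01,11---
  m30: 1-11-,11---
  m31: 1--11,1-11-,11---
Essential: --0-1, -1-01, 11---

YES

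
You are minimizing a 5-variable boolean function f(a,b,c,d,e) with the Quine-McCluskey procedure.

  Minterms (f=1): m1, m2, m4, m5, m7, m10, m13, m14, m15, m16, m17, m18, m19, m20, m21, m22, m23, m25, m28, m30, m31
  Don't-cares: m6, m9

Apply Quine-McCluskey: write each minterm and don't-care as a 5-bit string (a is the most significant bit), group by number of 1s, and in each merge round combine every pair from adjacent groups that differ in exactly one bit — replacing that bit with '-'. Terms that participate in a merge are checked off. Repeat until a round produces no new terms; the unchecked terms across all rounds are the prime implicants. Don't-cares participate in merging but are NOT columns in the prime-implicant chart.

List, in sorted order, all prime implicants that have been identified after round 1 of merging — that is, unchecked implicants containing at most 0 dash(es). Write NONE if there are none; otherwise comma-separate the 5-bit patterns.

NONE

size-2^0 implicants → 00001(✓)  00010(✓)  00100(✓)  00101(✓)  00110(✓)  00111(✓)  01001(✓)  01010(✓)  01101(✓)  01110(✓)  01111(✓)  10000(✓)  10001(✓)  10010(✓)  10011(✓)  10100(✓)  10101(✓)  10110(✓)  10111(✓)  11001(✓)  11100(✓)  11110(✓)  11111(✓)
size-2^1 implicants → -0001(✓)  -0010(✓)  -0100(✓)  -0101(✓)  -0110(✓)  -0111(✓)  -1001(✓)  -1110(✓)  -1111(✓)  0-001(✓)  0-010(✓)  0-101(✓)  0-110(✓)  0-111(✓)  00-01(✓)  00-10(✓)  001-0(✓)  001-1(✓)  0010-(✓)  0011-(✓)  01-01(✓)  01-10(✓)  011-1(✓)  0111-(✓)  1-001(✓)  1-100(✓)  1-110(✓)  1-111(✓)  10-00(✓)  10-01(✓)  10-10(✓)  10-11(✓)  100-0(✓)  100-1(✓)  1000-(✓)  1001-(✓)  101-0(✓)  101-1(✓)  1010-(✓)  1011-(✓)  111-0(✓)  1111-(✓)
size-2^2 implicants → --001  --110(✓)  --111(✓)  -0-01  -0-10  -01-0(✓)  -01-1(✓)  -010-(✓)  -011-(✓)  -111-(✓)  0--01  0--10  0-1-1  0-11-(✓)  001--(✓)  1-1-0  1-11-(✓)  10--0(✓)  10--1(✓)  10-0-(✓)  10-1-(✓)  100--(✓)  101--(✓)
size-2^3 implicants → --11-  -01--  10---
Unchecked terms (primes): --001, --11-, -0-01, -0-10, -01--, 0--01, 0--10, 0-1-1, 1-1-0, 10---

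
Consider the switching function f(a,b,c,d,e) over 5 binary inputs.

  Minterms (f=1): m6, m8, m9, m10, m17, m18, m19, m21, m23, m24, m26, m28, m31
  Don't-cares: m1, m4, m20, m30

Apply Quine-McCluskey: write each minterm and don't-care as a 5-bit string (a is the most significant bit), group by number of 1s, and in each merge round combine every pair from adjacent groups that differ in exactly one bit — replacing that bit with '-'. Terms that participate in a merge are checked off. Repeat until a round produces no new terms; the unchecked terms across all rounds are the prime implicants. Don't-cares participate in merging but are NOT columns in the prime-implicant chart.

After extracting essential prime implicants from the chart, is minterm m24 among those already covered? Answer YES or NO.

Round 0: 00001✓ 00100✓ 00110✓ 01000✓ 01001✓ 01010✓ 10001✓ 10010✓ 10011✓ 10100✓ 10101✓ 10111✓ 11000✓ 11010✓ 11100✓ 11110✓ 11111✓
Round 1: -0001 -0100 -1000✓ -1010✓ 0-001 001-0 010-0✓ 0100- 1-010 1-100 1-111 10-01✓ 10-11✓ 100-1✓ 1001- 101-1✓ 1010- 11-00✓ 11-10✓ 110-0✓ 111-0✓ 1111-
Round 2: -10-0 10--1 11--0
PIs = {-0001, -0100, -10-0, 0-001, 001-0, 0100-, 1-010, 1-100, 1-111, 10--1, 1001-, 1010-, 11--0, 1111-}
Coverage chart:
  m6: 001-0 ←essential
  m8: -10-0,0100-
  m9: 0-001,0100-
  m10: -10-0 ←essential
  m17: -0001,10--1
  m18: 1-010,1001-
  m19: 10--1,1001-
  m21: 10--1,1010-
  m23: 1-111,10--1
  m24: -10-0,11--0
  m26: -10-0,1-010,11--0
  m28: 1-100,11--0
  m31: 1-111,1111-
Essential: -10-0, 001-0

YES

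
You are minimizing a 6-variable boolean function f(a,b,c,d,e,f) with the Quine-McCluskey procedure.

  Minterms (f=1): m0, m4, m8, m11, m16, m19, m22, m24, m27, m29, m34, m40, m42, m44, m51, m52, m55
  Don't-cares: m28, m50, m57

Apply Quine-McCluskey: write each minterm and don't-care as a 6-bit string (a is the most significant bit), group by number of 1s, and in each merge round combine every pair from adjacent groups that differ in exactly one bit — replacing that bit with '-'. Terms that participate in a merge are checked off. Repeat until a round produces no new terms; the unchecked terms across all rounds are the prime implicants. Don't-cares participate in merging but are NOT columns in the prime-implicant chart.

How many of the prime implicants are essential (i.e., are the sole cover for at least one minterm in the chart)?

Round 0: 000000✓ 000100✓ 001000✓ 001011✓ 010000✓ 010011✓ 010110 011000✓ 011011✓ 011100✓ 011101✓ 100010✓ 101000✓ 101010✓ 101100✓ 110010✓ 110011✓ 110100 110111✓ 111001
Round 1: -01000 -10011 0-0000✓ 0-1000✓ 0-1011 00-000✓ 000-00 01-000✓ 01-011 011-00 01110- 1-0010 10-010 101-00 1010-0 110-11 11001-
Round 2: 0--000
PIs = {-01000, -10011, 0--000, 0-1011, 000-00, 01-011, 010110, 011-00, 01110-, 1-0010, 10-010, 101-00, 1010-0, 110-11, 11001-, 110100, 111001}
Coverage chart:
  m0: 0--000,000-00
  m4: 000-00 ←essential
  m8: -01000,0--000
  m11: 0-1011 ←essential
  m16: 0--000 ←essential
  m19: -10011,01-011
  m22: 010110 ←essential
  m24: 0--000,011-00
  m27: 0-1011,01-011
  m29: 01110- ←essential
  m34: 1-0010,10-010
  m40: -01000,101-00,1010-0
  m42: 10-010,1010-0
  m44: 101-00 ←essential
  m51: -10011,110-11,11001-
  m52: 110100 ←essential
  m55: 110-11 ←essential
Essential: 0--000, 0-1011, 000-00, 010110, 01110-, 101-00, 110-11, 110100

8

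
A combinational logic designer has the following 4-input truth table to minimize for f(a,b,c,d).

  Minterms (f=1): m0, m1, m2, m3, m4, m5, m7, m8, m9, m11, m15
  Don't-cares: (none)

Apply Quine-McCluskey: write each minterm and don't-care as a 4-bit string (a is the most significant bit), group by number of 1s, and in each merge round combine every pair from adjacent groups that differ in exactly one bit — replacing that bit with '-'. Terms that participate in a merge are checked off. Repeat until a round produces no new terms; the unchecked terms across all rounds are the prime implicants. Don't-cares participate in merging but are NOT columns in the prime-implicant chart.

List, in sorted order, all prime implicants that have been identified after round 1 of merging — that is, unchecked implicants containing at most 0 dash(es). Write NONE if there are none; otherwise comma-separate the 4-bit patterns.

NONE

Round 0: 0000✓ 0001✓ 0010✓ 0011✓ 0100✓ 0101✓ 0111✓ 1000✓ 1001✓ 1011✓ 1111✓
Round 1: -000✓ -001✓ -011✓ -111✓ 0-00✓ 0-01✓ 0-11✓ 00-0✓ 00-1✓ 000-✓ 001-✓ 01-1✓ 010-✓ 1-11✓ 10-1✓ 100-✓
Round 2: --11 -0-1 -00- 0--1 0-0- 00--
PIs = {--11, -0-1, -00-, 0--1, 0-0-, 00--}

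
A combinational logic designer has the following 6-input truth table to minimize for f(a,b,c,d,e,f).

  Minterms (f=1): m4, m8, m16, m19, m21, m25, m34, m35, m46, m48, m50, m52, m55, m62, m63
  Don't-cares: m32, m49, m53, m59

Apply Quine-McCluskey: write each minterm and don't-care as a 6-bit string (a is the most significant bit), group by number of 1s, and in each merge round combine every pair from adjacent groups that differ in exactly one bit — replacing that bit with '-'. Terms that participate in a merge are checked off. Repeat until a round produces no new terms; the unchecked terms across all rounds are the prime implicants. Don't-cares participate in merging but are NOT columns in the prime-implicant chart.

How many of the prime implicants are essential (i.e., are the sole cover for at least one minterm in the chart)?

Round 0: 000100 001000 010000✓ 010011 010101✓ 011001 100000✓ 100010✓ 100011✓ 101110✓ 110000✓ 110001✓ 110010✓ 110100✓ 110101✓ 110111✓ 111011✓ 111110✓ 111111✓
Round 1: -10000 -10101 1-0000✓ 1-0010✓ 1-1110 1000-0✓ 10001- 11-111 110-00✓ 110-01✓ 1100-0✓ 11000-✓ 1101-1 11010-✓ 111-11 11111-
Round 2: 1-00-0 110-0-
PIs = {-10000, -10101, 000100, 001000, 010011, 011001, 1-00-0, 1-1110, 10001-, 11-111, 110-0-, 1101-1, 111-11, 11111-}
Coverage chart:
  m4: 000100 ←essential
  m8: 001000 ←essential
  m16: -10000 ←essential
  m19: 010011 ←essential
  m21: -10101 ←essential
  m25: 011001 ←essential
  m34: 1-00-0,10001-
  m35: 10001- ←essential
  m46: 1-1110 ←essential
  m48: -10000,1-00-0,110-0-
  m50: 1-00-0 ←essential
  m52: 110-0- ←essential
  m55: 11-111,1101-1
  m62: 1-1110,11111-
  m63: 11-111,111-11,11111-
Essential: -10000, -10101, 000100, 001000, 010011, 011001, 1-00-0, 1-1110, 10001-, 110-0-

10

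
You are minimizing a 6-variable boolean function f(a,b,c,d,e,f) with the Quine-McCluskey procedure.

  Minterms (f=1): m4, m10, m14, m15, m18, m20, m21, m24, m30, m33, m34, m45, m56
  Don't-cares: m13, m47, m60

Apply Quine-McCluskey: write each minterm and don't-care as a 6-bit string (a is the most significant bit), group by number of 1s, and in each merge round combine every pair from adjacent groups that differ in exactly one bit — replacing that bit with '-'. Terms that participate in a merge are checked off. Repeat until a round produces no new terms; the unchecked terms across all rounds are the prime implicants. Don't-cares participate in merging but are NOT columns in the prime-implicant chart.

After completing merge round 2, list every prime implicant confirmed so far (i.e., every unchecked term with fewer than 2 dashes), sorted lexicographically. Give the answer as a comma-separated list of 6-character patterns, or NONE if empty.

-11000, 0-0100, 0-1110, 001-10, 00111-, 010010, 01010-, 100001, 100010, 111-00

size-2^0 implicants → 000100(✓)  001010(✓)  001101(✓)  001110(✓)  001111(✓)  010010  010100(✓)  010101(✓)  011000(✓)  011110(✓)  100001  100010  101101(✓)  101111(✓)  111000(✓)  111100(✓)
size-2^1 implicants → -01101(✓)  -01111(✓)  -11000  0-0100  0-1110  001-10  0011-1(✓)  00111-  01010-  1011-1(✓)  111-00
size-2^2 implicants → -011-1
Unchecked terms (primes): -011-1, -11000, 0-0100, 0-1110, 001-10, 00111-, 010010, 01010-, 100001, 100010, 111-00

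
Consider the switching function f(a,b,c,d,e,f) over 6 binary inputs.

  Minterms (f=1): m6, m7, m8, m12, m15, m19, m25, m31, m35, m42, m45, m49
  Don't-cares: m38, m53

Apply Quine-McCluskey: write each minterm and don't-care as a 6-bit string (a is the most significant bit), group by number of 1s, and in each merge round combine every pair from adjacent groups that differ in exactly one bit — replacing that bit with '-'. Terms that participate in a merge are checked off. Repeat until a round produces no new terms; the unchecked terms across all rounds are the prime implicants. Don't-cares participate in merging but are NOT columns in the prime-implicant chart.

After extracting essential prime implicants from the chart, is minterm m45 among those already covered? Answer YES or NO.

YES

Round 0: 000110✓ 000111✓ 001000✓ 001100✓ 001111✓ 010011 011001 011111✓ 100011 100110✓ 101010 101101 110001✓ 110101✓
Round 1: -00110 0-1111 00-111 00011- 001-00 110-01
PIs = {-00110, 0-1111, 00-111, 00011-, 001-00, 010011, 011001, 100011, 101010, 101101, 110-01}
Coverage chart:
  m6: -00110,00011-
  m7: 00-111,00011-
  m8: 001-00 ←essential
  m12: 001-00 ←essential
  m15: 0-1111,00-111
  m19: 010011 ←essential
  m25: 011001 ←essential
  m31: 0-1111 ←essential
  m35: 100011 ←essential
  m42: 101010 ←essential
  m45: 101101 ←essential
  m49: 110-01 ←essential
Essential: 0-1111, 001-00, 010011, 011001, 100011, 101010, 101101, 110-01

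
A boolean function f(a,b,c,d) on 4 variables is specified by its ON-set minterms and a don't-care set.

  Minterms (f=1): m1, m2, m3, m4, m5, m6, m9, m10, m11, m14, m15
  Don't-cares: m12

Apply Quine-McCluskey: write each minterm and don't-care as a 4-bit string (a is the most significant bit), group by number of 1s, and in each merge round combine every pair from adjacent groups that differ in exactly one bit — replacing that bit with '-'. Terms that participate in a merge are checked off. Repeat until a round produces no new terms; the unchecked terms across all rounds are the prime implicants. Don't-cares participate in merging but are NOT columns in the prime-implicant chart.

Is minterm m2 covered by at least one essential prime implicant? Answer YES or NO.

NO

Round 0: 0001✓ 0010✓ 0011✓ 0100✓ 0101✓ 0110✓ 1001✓ 1010✓ 1011✓ 1100✓ 1110✓ 1111✓
Round 1: -001✓ -010✓ -011✓ -100✓ -110✓ 0-01 0-10✓ 00-1✓ 001-✓ 01-0✓ 010- 1-10✓ 1-11✓ 10-1✓ 101-✓ 11-0✓ 111-✓
Round 2: --10 -0-1 -01- -1-0 1-1-
PIs = {--10, -0-1, -01-, -1-0, 0-01, 010-, 1-1-}
Coverage chart:
  m1: -0-1,0-01
  m2: --10,-01-
  m3: -0-1,-01-
  m4: -1-0,010-
  m5: 0-01,010-
  m6: --10,-1-0
  m9: -0-1 ←essential
  m10: --10,-01-,1-1-
  m11: -0-1,-01-,1-1-
  m14: --10,-1-0,1-1-
  m15: 1-1- ←essential
Essential: -0-1, 1-1-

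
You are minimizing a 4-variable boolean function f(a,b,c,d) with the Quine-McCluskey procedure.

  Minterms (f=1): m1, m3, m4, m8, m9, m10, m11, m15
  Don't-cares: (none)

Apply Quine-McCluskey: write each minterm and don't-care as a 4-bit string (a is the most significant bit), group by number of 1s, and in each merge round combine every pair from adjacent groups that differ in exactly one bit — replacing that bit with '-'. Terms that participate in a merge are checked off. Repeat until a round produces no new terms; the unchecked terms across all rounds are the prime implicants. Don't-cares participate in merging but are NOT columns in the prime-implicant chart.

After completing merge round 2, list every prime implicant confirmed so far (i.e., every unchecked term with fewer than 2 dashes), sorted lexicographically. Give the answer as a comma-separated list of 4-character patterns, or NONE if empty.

Round 0: 0001✓ 0011✓ 0100 1000✓ 1001✓ 1010✓ 1011✓ 1111✓
Round 1: -001✓ -011✓ 00-1✓ 1-11 10-0✓ 10-1✓ 100-✓ 101-✓
Round 2: -0-1 10--
PIs = {-0-1, 0100, 1-11, 10--}

0100, 1-11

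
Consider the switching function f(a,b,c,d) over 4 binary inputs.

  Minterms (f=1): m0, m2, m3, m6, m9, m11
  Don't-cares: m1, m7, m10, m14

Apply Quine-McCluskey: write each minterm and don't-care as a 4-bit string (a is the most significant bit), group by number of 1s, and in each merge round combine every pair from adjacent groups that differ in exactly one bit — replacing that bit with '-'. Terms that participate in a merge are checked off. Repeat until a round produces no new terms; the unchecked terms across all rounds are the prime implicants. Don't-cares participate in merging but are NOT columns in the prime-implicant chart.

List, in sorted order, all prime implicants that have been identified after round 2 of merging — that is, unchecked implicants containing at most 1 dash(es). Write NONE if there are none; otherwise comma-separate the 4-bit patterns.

NONE

size-2^0 implicants → 0000(✓)  0001(✓)  0010(✓)  0011(✓)  0110(✓)  0111(✓)  1001(✓)  1010(✓)  1011(✓)  1110(✓)
size-2^1 implicants → -001(✓)  -010(✓)  -011(✓)  -110(✓)  0-10(✓)  0-11(✓)  00-0(✓)  00-1(✓)  000-(✓)  001-(✓)  011-(✓)  1-10(✓)  10-1(✓)  101-(✓)
size-2^2 implicants → --10  -0-1  -01-  0-1-  00--
Unchecked terms (primes): --10, -0-1, -01-, 0-1-, 00--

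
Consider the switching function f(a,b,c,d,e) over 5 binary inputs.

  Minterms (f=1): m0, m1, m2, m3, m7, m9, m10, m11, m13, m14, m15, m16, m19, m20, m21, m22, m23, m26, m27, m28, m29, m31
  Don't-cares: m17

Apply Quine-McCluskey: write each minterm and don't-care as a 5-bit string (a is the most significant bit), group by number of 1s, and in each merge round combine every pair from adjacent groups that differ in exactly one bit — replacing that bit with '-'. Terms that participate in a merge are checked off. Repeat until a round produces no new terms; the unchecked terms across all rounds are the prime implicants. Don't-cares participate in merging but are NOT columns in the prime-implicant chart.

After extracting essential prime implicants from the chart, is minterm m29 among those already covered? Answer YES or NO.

[col 0] 00000*, 00001*, 00010*, 00011*, 00111*, 01001*, 01010*, 01011*, 01101*, 01110*, 01111*, 10000*, 10001*, 10011*, 10100*, 10101*, 10110*, 10111*, 11010*, 11011*, 11100*, 11101*, 11111*
[col 1] -0000*, -0001*, -0011*, -0111*, -1010*, -1011*, -1101*, -1111*, 0-001*, 0-010*, 0-011*, 0-111*, 00-11*, 000-0*, 000-1*, 0000-*, 0001-*, 01-01*, 01-10*, 01-11*, 010-1*, 0101-*, 011-1*, 0111-*, 1-011*, 1-100*, 1-101*, 1-111*, 10-00*, 10-01*, 10-11*, 100-1*, 1000-*, 101-0*, 101-1*, 1010-*, 1011-*, 11-11*, 1101-*, 111-1*, 1110-*
[col 2] --011*, --111*, -0-11*, -00-1, -000-, -1-11*, -101-, -11-1, 0--11*, 0-0-1, 0-01-, 000--, 01--1, 01-1-, 1--11*, 1-1-1, 1-10-, 10--1, 10-0-, 101--
[col 3] ---11
Prime implicants: ---11, -00-1, -000-, -101-, -11-1, 0-0-1, 0-01-, 000--, 01--1, 01-1-, 1-1-1, 1-10-, 10--1, 10-0-, 101--
PI chart (minterm → PIs covering it):
  0 | -000-,000--
  1 | -00-1,-000-,0-0-1,000--
  2 | 0-01-,000--
  3 | ---11,-00-1,0-0-1,0-01-,000--
  7 | ---11  (sole → essential)
  9 | 0-0-1,01--1
  10 | -101-,0-01-,01-1-
  11 | ---11,-101-,0-0-1,0-01-,01--1,01-1-
  13 | -11-1,01--1
  14 | 01-1-  (sole → essential)
  15 | ---11,-11-1,01--1,01-1-
  16 | -000-,10-0-
  19 | ---11,-00-1,10--1
  20 | 1-10-,10-0-,101--
  21 | 1-1-1,1-10-,10--1,10-0-,101--
  22 | 101--  (sole → essential)
  23 | ---11,1-1-1,10--1,101--
  26 | -101-  (sole → essential)
  27 | ---11,-101-
  28 | 1-10-  (sole → essential)
  29 | -11-1,1-1-1,1-10-
  31 | ---11,-11-1,1-1-1
Essential prime implicants: ---11, -101-, 01-1-, 1-10-, 101--

YES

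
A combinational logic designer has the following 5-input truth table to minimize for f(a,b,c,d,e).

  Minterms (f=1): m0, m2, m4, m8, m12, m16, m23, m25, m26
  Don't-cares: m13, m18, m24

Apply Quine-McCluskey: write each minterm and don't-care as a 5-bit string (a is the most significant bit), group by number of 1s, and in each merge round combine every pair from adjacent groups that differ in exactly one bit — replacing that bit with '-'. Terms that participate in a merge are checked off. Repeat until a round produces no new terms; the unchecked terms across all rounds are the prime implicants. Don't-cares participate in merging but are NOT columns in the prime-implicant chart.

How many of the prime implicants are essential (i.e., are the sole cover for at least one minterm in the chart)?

5

Round 0: 00000✓ 00010✓ 00100✓ 01000✓ 01100✓ 01101✓ 10000✓ 10010✓ 10111 11000✓ 11001✓ 11010✓
Round 1: -0000✓ -0010✓ -1000✓ 0-000✓ 0-100✓ 00-00✓ 000-0✓ 01-00✓ 0110- 1-000✓ 1-010✓ 100-0✓ 110-0✓ 1100-
Round 2: --000 -00-0 0--00 1-0-0
PIs = {--000, -00-0, 0--00, 0110-, 1-0-0, 10111, 1100-}
Coverage chart:
  m0: --000,-00-0,0--00
  m2: -00-0 ←essential
  m4: 0--00 ←essential
  m8: --000,0--00
  m12: 0--00,0110-
  m16: --000,-00-0,1-0-0
  m23: 10111 ←essential
  m25: 1100- ←essential
  m26: 1-0-0 ←essential
Essential: -00-0, 0--00, 1-0-0, 10111, 1100-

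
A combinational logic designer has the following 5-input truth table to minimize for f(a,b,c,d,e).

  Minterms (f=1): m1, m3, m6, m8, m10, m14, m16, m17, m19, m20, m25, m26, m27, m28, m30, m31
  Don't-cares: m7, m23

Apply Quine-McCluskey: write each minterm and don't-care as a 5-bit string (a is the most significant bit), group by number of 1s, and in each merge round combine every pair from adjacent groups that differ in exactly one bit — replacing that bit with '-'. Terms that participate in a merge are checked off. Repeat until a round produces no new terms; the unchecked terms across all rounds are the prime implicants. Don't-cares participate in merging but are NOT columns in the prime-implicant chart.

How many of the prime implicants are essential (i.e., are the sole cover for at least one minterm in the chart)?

3

[col 0] 00001*, 00011*, 00110*, 00111*, 01000*, 01010*, 01110*, 10000*, 10001*, 10011*, 10100*, 10111*, 11001*, 11010*, 11011*, 11100*, 11110*, 11111*
[col 1] -0001*, -0011*, -0111*, -1010*, -1110*, 0-110, 00-11*, 000-1*, 0011-, 01-10*, 010-0, 1-001*, 1-011*, 1-100, 1-111*, 10-00, 10-11*, 100-1*, 1000-, 11-10*, 11-11*, 110-1*, 1101-*, 111-0, 1111-*
[col 2] -0-11, -00-1, -1-10, 1--11, 1-0-1, 11-1-
Prime implicants: -0-11, -00-1, -1-10, 0-110, 0011-, 010-0, 1--11, 1-0-1, 1-100, 10-00, 1000-, 11-1-, 111-0
PI chart (minterm → PIs covering it):
  1 | -00-1  (sole → essential)
  3 | -0-11,-00-1
  6 | 0-110,0011-
  8 | 010-0  (sole → essential)
  10 | -1-10,010-0
  14 | -1-10,0-110
  16 | 10-00,1000-
  17 | -00-1,1-0-1,1000-
  19 | -0-11,-00-1,1--11,1-0-1
  20 | 1-100,10-00
  25 | 1-0-1  (sole → essential)
  26 | -1-10,11-1-
  27 | 1--11,1-0-1,11-1-
  28 | 1-100,111-0
  30 | -1-10,11-1-,111-0
  31 | 1--11,11-1-
Essential prime implicants: -00-1, 010-0, 1-0-1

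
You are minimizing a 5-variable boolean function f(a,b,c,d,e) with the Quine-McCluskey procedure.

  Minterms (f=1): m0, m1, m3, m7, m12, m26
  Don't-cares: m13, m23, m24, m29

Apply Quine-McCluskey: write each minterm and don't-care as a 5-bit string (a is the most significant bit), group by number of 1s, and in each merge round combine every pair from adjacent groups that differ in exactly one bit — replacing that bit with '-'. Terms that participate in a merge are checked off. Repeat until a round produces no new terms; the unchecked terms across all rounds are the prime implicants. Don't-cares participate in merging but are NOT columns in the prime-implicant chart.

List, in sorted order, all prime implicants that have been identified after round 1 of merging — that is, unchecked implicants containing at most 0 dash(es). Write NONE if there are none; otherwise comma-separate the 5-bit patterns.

NONE

Round 0: 00000✓ 00001✓ 00011✓ 00111✓ 01100✓ 01101✓ 10111✓ 11000✓ 11010✓ 11101✓
Round 1: -0111 -1101 00-11 000-1 0000- 0110- 110-0
PIs = {-0111, -1101, 00-11, 000-1, 0000-, 0110-, 110-0}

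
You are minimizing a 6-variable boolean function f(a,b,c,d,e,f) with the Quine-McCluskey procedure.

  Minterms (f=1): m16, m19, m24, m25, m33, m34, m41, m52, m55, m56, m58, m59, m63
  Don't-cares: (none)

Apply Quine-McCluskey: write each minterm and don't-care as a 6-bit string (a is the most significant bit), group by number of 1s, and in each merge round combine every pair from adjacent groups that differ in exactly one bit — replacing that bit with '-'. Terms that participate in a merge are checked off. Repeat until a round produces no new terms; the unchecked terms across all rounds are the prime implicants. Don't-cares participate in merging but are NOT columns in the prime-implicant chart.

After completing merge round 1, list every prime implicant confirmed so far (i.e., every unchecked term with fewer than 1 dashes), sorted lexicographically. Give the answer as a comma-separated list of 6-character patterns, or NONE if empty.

010011, 100010, 110100

size-2^0 implicants → 010000(✓)  010011  011000(✓)  011001(✓)  100001(✓)  100010  101001(✓)  110100  110111(✓)  111000(✓)  111010(✓)  111011(✓)  111111(✓)
size-2^1 implicants → -11000  01-000  01100-  10-001  11-111  111-11  1110-0  11101-
Unchecked terms (primes): -11000, 01-000, 010011, 01100-, 10-001, 100010, 11-111, 110100, 111-11, 1110-0, 11101-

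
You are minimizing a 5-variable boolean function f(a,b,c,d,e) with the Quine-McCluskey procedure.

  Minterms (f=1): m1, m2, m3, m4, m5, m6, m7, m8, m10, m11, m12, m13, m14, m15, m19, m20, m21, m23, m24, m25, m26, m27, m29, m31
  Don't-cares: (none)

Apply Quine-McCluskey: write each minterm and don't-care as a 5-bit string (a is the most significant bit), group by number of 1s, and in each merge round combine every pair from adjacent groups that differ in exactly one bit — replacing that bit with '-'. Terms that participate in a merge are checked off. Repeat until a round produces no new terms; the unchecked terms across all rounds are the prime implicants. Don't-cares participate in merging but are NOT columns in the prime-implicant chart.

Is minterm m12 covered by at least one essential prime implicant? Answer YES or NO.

NO

[col 0] 00001*, 00010*, 00011*, 00100*, 00101*, 00110*, 00111*, 01000*, 01010*, 01011*, 01100*, 01101*, 01110*, 01111*, 10011*, 10100*, 10101*, 10111*, 11000*, 11001*, 11010*, 11011*, 11101*, 11111*
[col 1] -0011*, -0100*, -0101*, -0111*, -1000*, -1010*, -1011*, -1101*, -1111*, 0-010*, 0-011*, 0-100*, 0-101*, 0-110*, 0-111*, 00-01*, 00-10*, 00-11*, 000-1*, 0001-*, 001-0*, 001-1*, 0010-*, 0011-*, 01-00*, 01-10*, 01-11*, 010-0*, 0101-*, 011-0*, 011-1*, 0110-*, 0111-*, 1-011*, 1-101*, 1-111*, 10-11*, 101-1*, 1010-*, 11-01*, 11-11*, 110-0*, 110-1*, 1100-*, 1101-*, 111-1*
[col 2] --011*, --101*, --111*, -0-11*, -01-1*, -010-, -1-11*, -10-0, -101-, -11-1*, 0--10*, 0--11*, 0-01-*, 0-1-0*, 0-1-1*, 0-10-*, 0-11-*, 00--1, 00-1-*, 001--*, 01--0, 01-1-*, 011--*, 1--11*, 1-1-1*, 11--1, 110--
[col 3] ---11, --1-1, 0--1-, 0-1--
Prime implicants: ---11, --1-1, -010-, -10-0, -101-, 0--1-, 0-1--, 00--1, 01--0, 11--1, 110--
PI chart (minterm → PIs covering it):
  1 | 00--1  (sole → essential)
  2 | 0--1-  (sole → essential)
  3 | ---11,0--1-,00--1
  4 | -010-,0-1--
  5 | --1-1,-010-,0-1--,00--1
  6 | 0--1-,0-1--
  7 | ---11,--1-1,0--1-,0-1--,00--1
  8 | -10-0,01--0
  10 | -10-0,-101-,0--1-,01--0
  11 | ---11,-101-,0--1-
  12 | 0-1--,01--0
  13 | --1-1,0-1--
  14 | 0--1-,0-1--,01--0
  15 | ---11,--1-1,0--1-,0-1--
  19 | ---11  (sole → essential)
  20 | -010-  (sole → essential)
  21 | --1-1,-010-
  23 | ---11,--1-1
  24 | -10-0,110--
  25 | 11--1,110--
  26 | -10-0,-101-,110--
  27 | ---11,-101-,11--1,110--
  29 | --1-1,11--1
  31 | ---11,--1-1,11--1
Essential prime implicants: ---11, -010-, 0--1-, 00--1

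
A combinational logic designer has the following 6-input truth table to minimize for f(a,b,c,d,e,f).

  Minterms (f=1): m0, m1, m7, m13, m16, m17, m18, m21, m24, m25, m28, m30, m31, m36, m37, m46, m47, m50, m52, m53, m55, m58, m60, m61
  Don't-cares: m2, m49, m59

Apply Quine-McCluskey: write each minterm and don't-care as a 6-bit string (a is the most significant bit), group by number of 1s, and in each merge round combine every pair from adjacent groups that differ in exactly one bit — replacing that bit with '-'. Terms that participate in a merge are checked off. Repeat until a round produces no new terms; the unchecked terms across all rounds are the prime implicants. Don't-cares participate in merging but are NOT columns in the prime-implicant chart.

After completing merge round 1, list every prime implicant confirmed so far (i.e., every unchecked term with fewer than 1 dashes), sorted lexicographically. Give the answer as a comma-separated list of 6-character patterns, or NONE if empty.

[col 0] 000000*, 000001*, 000010*, 000111, 001101, 010000*, 010001*, 010010*, 010101*, 011000*, 011001*, 011100*, 011110*, 011111*, 100100*, 100101*, 101110*, 101111*, 110001*, 110010*, 110100*, 110101*, 110111*, 111010*, 111011*, 111100*, 111101*
[col 1] -10001*, -10010, -10101*, -11100, 0-0000*, 0-0001*, 0-0010*, 0000-0*, 00000-*, 01-000*, 01-001*, 010-01*, 0100-0*, 01000-*, 011-00, 01100-*, 0111-0, 01111-, 1-0100*, 1-0101*, 10010-*, 10111-, 11-010, 11-100*, 11-101*, 110-01*, 1101-1, 11010-*, 11101-, 11110-*
[col 2] -10-01, 0-00-0, 0-000-, 01-00-, 1-010-, 11-10-
Prime implicants: -10-01, -10010, -11100, 0-00-0, 0-000-, 000111, 001101, 01-00-, 011-00, 0111-0, 01111-, 1-010-, 10111-, 11-010, 11-10-, 1101-1, 11101-

000111, 001101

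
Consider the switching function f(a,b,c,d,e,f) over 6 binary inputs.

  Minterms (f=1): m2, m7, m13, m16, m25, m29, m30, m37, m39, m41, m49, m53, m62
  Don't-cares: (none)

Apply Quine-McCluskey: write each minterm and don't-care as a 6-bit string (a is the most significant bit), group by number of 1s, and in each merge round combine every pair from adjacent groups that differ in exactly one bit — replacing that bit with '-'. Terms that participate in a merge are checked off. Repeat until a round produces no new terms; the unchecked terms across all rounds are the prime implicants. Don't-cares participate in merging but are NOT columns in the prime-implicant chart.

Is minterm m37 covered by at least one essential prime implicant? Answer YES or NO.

NO

Round 0: 000010 000111✓ 001101✓ 010000 011001✓ 011101✓ 011110✓ 100101✓ 100111✓ 101001 110001✓ 110101✓ 111110✓
Round 1: -00111 -11110 0-1101 011-01 1-0101 1001-1 110-01
PIs = {-00111, -11110, 0-1101, 000010, 010000, 011-01, 1-0101, 1001-1, 101001, 110-01}
Coverage chart:
  m2: 000010 ←essential
  m7: -00111 ←essential
  m13: 0-1101 ←essential
  m16: 010000 ←essential
  m25: 011-01 ←essential
  m29: 0-1101,011-01
  m30: -11110 ←essential
  m37: 1-0101,1001-1
  m39: -00111,1001-1
  m41: 101001 ←essential
  m49: 110-01 ←essential
  m53: 1-0101,110-01
  m62: -11110 ←essential
Essential: -00111, -11110, 0-1101, 000010, 010000, 011-01, 101001, 110-01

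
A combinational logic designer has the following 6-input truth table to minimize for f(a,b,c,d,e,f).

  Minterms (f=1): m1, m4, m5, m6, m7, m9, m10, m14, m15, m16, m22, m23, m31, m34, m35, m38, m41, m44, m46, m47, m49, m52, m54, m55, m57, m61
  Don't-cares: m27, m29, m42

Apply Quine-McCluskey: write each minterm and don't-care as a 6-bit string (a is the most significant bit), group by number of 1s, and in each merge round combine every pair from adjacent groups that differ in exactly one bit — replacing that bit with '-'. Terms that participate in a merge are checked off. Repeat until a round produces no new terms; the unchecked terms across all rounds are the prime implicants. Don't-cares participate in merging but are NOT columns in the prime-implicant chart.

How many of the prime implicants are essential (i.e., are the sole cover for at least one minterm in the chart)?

Round 0: 000001✓ 000100✓ 000101✓ 000110✓ 000111✓ 001001✓ 001010✓ 001110✓ 001111✓ 010000 010110✓ 010111✓ 011011✓ 011101✓ 011111✓ 100010✓ 100011✓ 100110✓ 101001✓ 101010✓ 101100✓ 101110✓ 101111✓ 110001✓ 110100✓ 110110✓ 110111✓ 111001✓ 111101✓
Round 1: -00110✓ -01001 -01010✓ -01110✓ -01111✓ -10110✓ -10111✓ -11101 0-0110✓ 0-0111✓ 0-1111✓ 00-001 00-110✓ 00-111✓ 000-01 0001-0✓ 0001-1✓ 00010-✓ 00011-✓ 001-10✓ 00111-✓ 01-111✓ 01011-✓ 011-11 0111-1 1-0110✓ 1-1001 10-010✓ 10-110✓ 100-10✓ 10001- 101-10✓ 1011-0 10111-✓ 11-001 1101-0 11011-✓ 111-01
Round 2: --0110 -0-110 -01-10 -0111- -1011- 0--111 0-011- 00-11- 0001-- 10--10
PIs = {--0110, -0-110, -01-10, -01001, -0111-, -1011-, -11101, 0--111, 0-011-, 00-001, 00-11-, 000-01, 0001--, 010000, 011-11, 0111-1, 1-1001, 10--10, 10001-, 1011-0, 11-001, 1101-0, 111-01}
Coverage chart:
  m1: 00-001,000-01
  m4: 0001-- ←essential
  m5: 000-01,0001--
  m6: --0110,-0-110,0-011-,00-11-,0001--
  m7: 0--111,0-011-,00-11-,0001--
  m9: -01001,00-001
  m10: -01-10 ←essential
  m14: -0-110,-01-10,-0111-,00-11-
  m15: -0111-,0--111,00-11-
  m16: 010000 ←essential
  m22: --0110,-1011-,0-011-
  m23: -1011-,0--111,0-011-
  m31: 0--111,011-11,0111-1
  m34: 10--10,10001-
  m35: 10001- ←essential
  m38: --0110,-0-110,10--10
  m41: -01001,1-1001
  m44: 1011-0 ←essential
  m46: -0-110,-01-10,-0111-,10--10,1011-0
  m47: -0111- ←essential
  m49: 11-001 ←essential
  m52: 1101-0 ←essential
  m54: --0110,-1011-,1101-0
  m55: -1011- ←essential
  m57: 1-1001,11-001,111-01
  m61: -11101,111-01
Essential: -01-10, -0111-, -1011-, 0001--, 010000, 10001-, 1011-0, 11-001, 1101-0

9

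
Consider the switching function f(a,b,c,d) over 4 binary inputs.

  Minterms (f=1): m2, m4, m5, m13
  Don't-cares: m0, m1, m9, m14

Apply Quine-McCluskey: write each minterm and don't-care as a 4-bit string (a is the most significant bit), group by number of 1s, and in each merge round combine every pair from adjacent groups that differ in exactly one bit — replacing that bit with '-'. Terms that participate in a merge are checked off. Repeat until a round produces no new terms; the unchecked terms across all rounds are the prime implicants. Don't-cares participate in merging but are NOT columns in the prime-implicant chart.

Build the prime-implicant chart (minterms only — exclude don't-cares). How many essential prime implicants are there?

Round 0: 0000✓ 0001✓ 0010✓ 0100✓ 0101✓ 1001✓ 1101✓ 1110
Round 1: -001✓ -101✓ 0-00✓ 0-01✓ 00-0 000-✓ 010-✓ 1-01✓
Round 2: --01 0-0-
PIs = {--01, 0-0-, 00-0, 1110}
Coverage chart:
  m2: 00-0 ←essential
  m4: 0-0- ←essential
  m5: --01,0-0-
  m13: --01 ←essential
Essential: --01, 0-0-, 00-0

3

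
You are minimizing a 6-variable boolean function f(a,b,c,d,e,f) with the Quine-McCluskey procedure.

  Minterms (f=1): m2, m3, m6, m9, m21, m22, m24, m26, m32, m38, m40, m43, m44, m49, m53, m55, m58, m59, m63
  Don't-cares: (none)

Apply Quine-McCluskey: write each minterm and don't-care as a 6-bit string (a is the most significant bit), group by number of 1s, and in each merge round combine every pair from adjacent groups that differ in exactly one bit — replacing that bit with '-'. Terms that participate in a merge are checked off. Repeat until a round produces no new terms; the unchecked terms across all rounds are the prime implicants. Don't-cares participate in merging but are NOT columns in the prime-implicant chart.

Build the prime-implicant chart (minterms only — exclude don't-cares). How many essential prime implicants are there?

10

size-2^0 implicants → 000010(✓)  000011(✓)  000110(✓)  001001  010101(✓)  010110(✓)  011000(✓)  011010(✓)  100000(✓)  100110(✓)  101000(✓)  101011(✓)  101100(✓)  110001(✓)  110101(✓)  110111(✓)  111010(✓)  111011(✓)  111111(✓)
size-2^1 implicants → -00110  -10101  -11010  0-0110  000-10  00001-  0110-0  1-1011  10-000  101-00  11-111  110-01  1101-1  111-11  11101-
Unchecked terms (primes): -00110, -10101, -11010, 0-0110, 000-10, 00001-, 001001, 0110-0, 1-1011, 10-000, 101-00, 11-111, 110-01, 1101-1, 111-11, 11101-
Minterm coverage:
  m2 ⊆ 000-10,00001-
  m3 ⊆ 00001- [E]
  m6 ⊆ -00110,0-0110,000-10
  m9 ⊆ 001001 [E]
  m21 ⊆ -10101 [E]
  m22 ⊆ 0-0110 [E]
  m24 ⊆ 0110-0 [E]
  m26 ⊆ -11010,0110-0
  m32 ⊆ 10-000 [E]
  m38 ⊆ -00110 [E]
  m40 ⊆ 10-000,101-00
  m43 ⊆ 1-1011 [E]
  m44 ⊆ 101-00 [E]
  m49 ⊆ 110-01 [E]
  m53 ⊆ -10101,110-01,1101-1
  m55 ⊆ 11-111,1101-1
  m58 ⊆ -11010,11101-
  m59 ⊆ 1-1011,111-11,11101-
  m63 ⊆ 11-111,111-11
E = {-00110, -10101, 0-0110, 00001-, 001001, 0110-0, 1-1011, 10-000, 101-00, 110-01}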